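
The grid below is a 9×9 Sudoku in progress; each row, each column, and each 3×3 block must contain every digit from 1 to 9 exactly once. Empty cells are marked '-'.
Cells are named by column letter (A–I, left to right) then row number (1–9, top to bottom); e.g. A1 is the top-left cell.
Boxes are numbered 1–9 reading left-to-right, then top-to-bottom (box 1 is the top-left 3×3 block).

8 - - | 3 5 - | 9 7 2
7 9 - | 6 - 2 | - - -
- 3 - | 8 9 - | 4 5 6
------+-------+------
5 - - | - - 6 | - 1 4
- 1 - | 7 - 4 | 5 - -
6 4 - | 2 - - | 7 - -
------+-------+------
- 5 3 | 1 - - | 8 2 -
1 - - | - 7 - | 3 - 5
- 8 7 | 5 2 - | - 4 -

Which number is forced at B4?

7

Cell B4 itself could take any of {2, 7} by direct elimination.
Consider where 7 can go in box 4.
C4 is out (column C already has a 7).
A5 is out (row 5 already has a 7).
C5 is out (row 5 already has a 7).
C6 is out (row 6 already has a 7).
So the only cell in box 4 that can hold 7 is B4.
Therefore B4 = 7.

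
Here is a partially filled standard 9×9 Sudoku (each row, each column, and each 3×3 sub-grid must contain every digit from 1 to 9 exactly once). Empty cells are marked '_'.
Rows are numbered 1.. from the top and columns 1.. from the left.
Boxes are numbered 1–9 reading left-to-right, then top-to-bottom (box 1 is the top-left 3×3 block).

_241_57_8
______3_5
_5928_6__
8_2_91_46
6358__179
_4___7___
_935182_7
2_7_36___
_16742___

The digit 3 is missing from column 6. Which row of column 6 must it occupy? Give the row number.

Consider where 3 can go in column 6.
row 2, column 6 is out (row 2 already has a 3).
row 5, column 6 is out (row 5 already has a 3).
So the only cell in column 6 that can hold 3 is row 3, column 6.
That is row 3.

3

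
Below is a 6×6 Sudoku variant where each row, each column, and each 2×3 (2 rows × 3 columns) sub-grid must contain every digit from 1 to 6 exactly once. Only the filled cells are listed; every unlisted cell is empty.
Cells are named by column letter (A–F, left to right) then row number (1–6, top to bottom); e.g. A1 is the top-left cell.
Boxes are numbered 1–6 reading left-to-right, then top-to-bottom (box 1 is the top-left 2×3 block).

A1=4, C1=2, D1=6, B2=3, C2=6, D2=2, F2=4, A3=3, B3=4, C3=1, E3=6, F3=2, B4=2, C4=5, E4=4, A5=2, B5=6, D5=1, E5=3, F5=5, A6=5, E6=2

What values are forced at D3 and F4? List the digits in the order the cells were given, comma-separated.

5,1

For D3:
  Row 3 already contains {1, 2, 3, 4, 6}.
  Column D already contains {1, 2, 6}.
  Its 2×3 block (box 4) already contains {2, 4, 6}.
  The only value from 1–6 not eliminated is 5, so D3 = 5.
For F4:
  Consider where 1 can go in box 4.
  D3 is out (row 3 already has a 1).
  D4 is out (column D already has a 1).
  So the only cell in box 4 that can hold 1 is F4.
  So F4 = 1.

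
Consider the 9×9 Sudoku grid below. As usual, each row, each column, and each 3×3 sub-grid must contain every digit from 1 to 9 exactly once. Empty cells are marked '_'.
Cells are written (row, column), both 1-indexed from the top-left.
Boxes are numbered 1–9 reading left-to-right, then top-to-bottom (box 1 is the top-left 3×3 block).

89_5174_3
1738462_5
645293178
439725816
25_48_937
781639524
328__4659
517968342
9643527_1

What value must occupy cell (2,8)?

Row 2 already contains {1, 2, 3, 4, 5, 6, 7, 8}.
Column 8 already contains {1, 2, 3, 4, 5, 7}.
Its 3×3 block (box 3) already contains {1, 2, 3, 4, 5, 7, 8}.
The only value from 1–9 not eliminated is 9, so (2,8) = 9.

9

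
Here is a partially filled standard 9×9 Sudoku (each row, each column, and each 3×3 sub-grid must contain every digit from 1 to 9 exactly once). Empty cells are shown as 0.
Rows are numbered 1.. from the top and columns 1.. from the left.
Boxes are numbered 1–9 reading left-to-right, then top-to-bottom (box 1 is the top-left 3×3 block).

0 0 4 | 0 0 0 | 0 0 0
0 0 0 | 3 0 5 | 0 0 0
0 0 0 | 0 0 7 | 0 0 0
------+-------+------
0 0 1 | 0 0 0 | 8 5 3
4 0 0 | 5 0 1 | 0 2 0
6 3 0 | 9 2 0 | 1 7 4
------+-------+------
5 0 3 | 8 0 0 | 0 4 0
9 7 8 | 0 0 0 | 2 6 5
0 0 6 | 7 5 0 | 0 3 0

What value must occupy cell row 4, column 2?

9

Cell row 4, column 2 itself could take any of {2, 9} by direct elimination.
Consider where 9 can go in row 4.
row 4, column 1 is out (column 1 already has a 9).
row 4, column 4 is out (column 4 already has a 9).
row 4, column 5 is out (box 5 already has a 9).
row 4, column 6 is out (box 5 already has a 9).
So the only cell in row 4 that can hold 9 is row 4, column 2.
Therefore row 4, column 2 = 9.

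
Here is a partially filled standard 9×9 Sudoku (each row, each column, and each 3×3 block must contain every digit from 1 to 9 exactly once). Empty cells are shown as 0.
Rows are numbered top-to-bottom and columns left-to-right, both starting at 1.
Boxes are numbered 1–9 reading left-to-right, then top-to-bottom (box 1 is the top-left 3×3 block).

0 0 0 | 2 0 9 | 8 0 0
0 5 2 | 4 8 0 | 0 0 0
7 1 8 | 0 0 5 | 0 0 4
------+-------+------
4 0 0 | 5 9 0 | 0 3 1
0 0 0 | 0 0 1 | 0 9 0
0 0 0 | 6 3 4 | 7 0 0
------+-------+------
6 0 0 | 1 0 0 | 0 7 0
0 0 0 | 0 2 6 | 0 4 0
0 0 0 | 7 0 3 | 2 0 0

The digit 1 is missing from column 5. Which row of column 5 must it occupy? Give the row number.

1

Consider where 1 can go in column 5.
r3c5 is out (row 3 already has a 1).
r5c5 is out (row 5 already has a 1).
r7c5 is out (row 7 already has a 1).
r9c5 is out (box 8 already has a 1).
So the only cell in column 5 that can hold 1 is r1c5.
That is row 1.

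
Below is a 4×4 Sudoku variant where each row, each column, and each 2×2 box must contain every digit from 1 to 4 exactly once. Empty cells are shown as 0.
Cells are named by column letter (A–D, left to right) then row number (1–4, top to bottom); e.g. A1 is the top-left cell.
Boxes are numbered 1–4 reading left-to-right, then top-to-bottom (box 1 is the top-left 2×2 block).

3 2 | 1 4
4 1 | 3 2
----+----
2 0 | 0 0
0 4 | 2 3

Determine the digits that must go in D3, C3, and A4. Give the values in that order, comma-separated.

1,4,1

For D3:
  Row 3 already contains {2}.
  Column D already contains {2, 3, 4}.
  Its 2×2 block (box 4) already contains {2, 3}.
  The only value from 1–4 not eliminated is 1, so D3 = 1.
For C3:
  Row 3 already contains {2}.
  Column C already contains {1, 2, 3}.
  Its 2×2 block (box 4) already contains {2, 3}.
  The only value from 1–4 not eliminated is 4, so C3 = 4.
For A4:
  Row 4 already contains {2, 3, 4}.
  Column A already contains {2, 3, 4}.
  Its 2×2 block (box 3) already contains {2, 4}.
  The only value from 1–4 not eliminated is 1, so A4 = 1.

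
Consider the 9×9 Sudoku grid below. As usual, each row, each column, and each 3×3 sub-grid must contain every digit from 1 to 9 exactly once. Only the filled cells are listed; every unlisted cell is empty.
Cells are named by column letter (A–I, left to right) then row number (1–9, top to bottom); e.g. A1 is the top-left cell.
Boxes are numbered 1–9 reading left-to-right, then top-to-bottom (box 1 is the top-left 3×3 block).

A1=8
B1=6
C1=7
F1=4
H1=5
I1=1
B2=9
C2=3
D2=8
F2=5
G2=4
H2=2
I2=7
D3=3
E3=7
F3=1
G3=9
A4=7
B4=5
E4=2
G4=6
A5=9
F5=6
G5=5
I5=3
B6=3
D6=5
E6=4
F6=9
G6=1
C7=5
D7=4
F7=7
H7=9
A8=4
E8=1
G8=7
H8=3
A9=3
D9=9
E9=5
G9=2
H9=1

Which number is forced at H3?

6

Cell H3 itself could take any of {6, 8} by direct elimination.
Consider where 6 can go in column H.
H4 is out (row 4 already has a 6).
H5 is out (row 5 already has a 6).
H6 is out (box 6 already has a 6).
So the only cell in column H that can hold 6 is H3.
Therefore H3 = 6.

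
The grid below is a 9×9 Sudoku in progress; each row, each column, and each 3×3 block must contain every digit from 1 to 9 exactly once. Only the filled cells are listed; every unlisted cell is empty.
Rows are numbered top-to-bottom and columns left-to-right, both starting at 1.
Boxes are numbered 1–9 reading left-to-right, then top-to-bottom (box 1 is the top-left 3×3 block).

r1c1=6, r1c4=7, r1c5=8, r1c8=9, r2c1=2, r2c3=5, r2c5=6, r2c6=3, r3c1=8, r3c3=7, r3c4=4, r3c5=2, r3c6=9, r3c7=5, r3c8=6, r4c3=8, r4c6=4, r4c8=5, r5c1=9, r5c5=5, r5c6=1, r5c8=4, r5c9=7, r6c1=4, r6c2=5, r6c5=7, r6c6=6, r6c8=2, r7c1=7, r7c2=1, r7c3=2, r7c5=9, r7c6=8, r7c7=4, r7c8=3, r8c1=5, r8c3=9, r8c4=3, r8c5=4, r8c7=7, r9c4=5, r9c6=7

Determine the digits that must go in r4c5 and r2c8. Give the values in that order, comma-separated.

For r4c5:
  Row 4 already contains {4, 5, 8}.
  Column 5 already contains {2, 4, 5, 6, 7, 8, 9}.
  Its 3×3 block (box 5) already contains {1, 4, 5, 6, 7}.
  The only value from 1–9 not eliminated is 3, so r4c5 = 3.
For r2c8:
  Consider where 7 can go in column 8.
  r8c8 is out (row 8 already has a 7).
  r9c8 is out (row 9 already has a 7).
  So the only cell in column 8 that can hold 7 is r2c8.
  So r2c8 = 7.

3,7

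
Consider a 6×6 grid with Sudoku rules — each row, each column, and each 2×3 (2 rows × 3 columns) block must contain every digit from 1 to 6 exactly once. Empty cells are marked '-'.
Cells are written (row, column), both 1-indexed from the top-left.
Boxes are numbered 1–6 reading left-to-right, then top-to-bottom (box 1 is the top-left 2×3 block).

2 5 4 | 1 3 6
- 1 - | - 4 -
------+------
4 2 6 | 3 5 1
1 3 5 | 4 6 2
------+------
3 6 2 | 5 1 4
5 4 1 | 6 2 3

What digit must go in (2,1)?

6

Row 2 already contains {1, 4}.
Column 1 already contains {1, 2, 3, 4, 5}.
Its 2×3 block (box 1) already contains {1, 2, 4, 5}.
The only value from 1–6 not eliminated is 6, so (2,1) = 6.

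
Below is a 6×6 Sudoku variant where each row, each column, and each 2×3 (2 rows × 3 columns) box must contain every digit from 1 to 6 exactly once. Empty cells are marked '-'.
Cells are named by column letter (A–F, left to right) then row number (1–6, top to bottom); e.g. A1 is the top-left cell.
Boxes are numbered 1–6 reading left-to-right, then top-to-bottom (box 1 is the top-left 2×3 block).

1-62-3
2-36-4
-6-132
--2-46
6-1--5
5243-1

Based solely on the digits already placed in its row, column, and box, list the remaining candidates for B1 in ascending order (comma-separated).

4,5

Row 1 already contains {1, 2, 3, 6}.
Column B already contains {2, 6}.
Its 2×3 block (box 1) already contains {1, 2, 3, 6}.
Removing those from 1–6 leaves {4, 5} as the candidates for B1.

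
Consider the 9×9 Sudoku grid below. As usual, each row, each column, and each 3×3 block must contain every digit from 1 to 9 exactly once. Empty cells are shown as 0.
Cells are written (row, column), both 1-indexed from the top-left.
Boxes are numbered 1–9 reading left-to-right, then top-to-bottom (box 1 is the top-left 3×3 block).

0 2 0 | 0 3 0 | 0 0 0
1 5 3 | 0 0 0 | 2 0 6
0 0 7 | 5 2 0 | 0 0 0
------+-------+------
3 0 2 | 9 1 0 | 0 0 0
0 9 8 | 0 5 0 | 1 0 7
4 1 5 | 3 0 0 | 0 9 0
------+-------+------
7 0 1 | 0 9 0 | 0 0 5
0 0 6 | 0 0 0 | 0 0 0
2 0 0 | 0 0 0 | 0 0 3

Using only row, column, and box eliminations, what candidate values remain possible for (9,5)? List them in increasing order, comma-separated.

Row 9 already contains {2, 3}.
Column 5 already contains {1, 2, 3, 5, 9}.
Its 3×3 block (box 8) already contains {9}.
Removing those from 1–9 leaves {4, 6, 7, 8} as the candidates for (9,5).

4,6,7,8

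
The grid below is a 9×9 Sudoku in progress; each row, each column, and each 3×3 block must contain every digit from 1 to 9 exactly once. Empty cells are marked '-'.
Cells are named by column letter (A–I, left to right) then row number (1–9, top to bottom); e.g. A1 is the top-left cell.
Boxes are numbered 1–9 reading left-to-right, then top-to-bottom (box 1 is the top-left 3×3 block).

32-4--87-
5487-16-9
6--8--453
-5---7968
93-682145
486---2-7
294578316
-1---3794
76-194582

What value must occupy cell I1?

1

Row 1 already contains {2, 3, 4, 7, 8}.
Column I already contains {2, 3, 4, 5, 6, 7, 8, 9}.
Its 3×3 block (box 3) already contains {3, 4, 5, 6, 7, 8, 9}.
The only value from 1–9 not eliminated is 1, so I1 = 1.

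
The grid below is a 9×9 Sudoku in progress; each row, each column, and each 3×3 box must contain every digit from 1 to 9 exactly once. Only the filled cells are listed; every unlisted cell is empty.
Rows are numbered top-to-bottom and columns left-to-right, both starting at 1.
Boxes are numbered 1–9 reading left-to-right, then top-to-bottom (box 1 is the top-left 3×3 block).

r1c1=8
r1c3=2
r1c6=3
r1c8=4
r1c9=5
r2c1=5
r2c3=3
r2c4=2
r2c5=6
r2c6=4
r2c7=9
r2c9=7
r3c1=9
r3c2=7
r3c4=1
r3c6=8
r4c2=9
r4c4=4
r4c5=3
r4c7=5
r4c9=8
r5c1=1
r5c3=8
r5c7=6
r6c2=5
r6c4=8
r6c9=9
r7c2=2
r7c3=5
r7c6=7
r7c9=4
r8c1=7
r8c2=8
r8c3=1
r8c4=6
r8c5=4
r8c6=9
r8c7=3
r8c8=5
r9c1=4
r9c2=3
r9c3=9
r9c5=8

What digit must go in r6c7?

4

Cell r6c7 itself could take any of {1, 2, 4, 7} by direct elimination.
Consider where 4 can go in box 6.
r4c8 is out (row 4 already has a 4).
r5c8 is out (column 8 already has a 4).
r5c9 is out (column 9 already has a 4).
r6c8 is out (column 8 already has a 4).
So the only cell in box 6 that can hold 4 is r6c7.
Therefore r6c7 = 4.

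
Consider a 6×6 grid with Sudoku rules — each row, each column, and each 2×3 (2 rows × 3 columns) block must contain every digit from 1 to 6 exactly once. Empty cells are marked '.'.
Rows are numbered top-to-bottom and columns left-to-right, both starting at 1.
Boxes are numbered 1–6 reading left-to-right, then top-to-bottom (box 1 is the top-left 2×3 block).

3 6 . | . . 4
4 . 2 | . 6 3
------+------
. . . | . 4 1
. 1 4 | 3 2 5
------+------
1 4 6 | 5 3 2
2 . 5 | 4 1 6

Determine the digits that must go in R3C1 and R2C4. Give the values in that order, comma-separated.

For R3C1:
  Consider where 5 can go in column 1.
  R4C1 is out (row 4 already has a 5).
  So the only cell in column 1 that can hold 5 is R3C1.
  So R3C1 = 5.
For R2C4:
  Row 2 already contains {2, 3, 4, 6}.
  Column 4 already contains {3, 4, 5}.
  Its 2×3 block (box 2) already contains {3, 4, 6}.
  The only value from 1–6 not eliminated is 1, so R2C4 = 1.

5,1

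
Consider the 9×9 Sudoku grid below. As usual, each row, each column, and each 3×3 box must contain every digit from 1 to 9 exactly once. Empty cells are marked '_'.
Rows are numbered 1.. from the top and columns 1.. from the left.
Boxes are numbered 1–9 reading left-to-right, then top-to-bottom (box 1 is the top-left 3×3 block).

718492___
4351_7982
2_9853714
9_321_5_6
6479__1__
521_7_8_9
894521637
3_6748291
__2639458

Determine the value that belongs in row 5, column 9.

3

Row 5 already contains {1, 4, 6, 7, 9}.
Column 9 already contains {1, 2, 4, 6, 7, 8, 9}.
Its 3×3 block (box 6) already contains {1, 5, 6, 8, 9}.
The only value from 1–9 not eliminated is 3, so row 5, column 9 = 3.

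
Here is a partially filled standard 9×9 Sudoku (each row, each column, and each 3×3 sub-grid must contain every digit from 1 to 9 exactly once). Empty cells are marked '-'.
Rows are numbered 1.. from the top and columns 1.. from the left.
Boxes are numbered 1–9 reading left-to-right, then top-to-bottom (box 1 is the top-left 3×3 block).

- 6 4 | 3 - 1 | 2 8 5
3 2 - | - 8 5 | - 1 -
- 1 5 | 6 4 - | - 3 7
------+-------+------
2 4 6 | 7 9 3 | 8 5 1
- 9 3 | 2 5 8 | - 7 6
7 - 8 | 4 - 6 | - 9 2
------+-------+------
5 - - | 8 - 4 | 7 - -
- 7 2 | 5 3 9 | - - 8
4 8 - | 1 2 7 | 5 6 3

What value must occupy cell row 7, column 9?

9

Row 7 already contains {4, 5, 7, 8}.
Column 9 already contains {1, 2, 3, 5, 6, 7, 8}.
Its 3×3 block (box 9) already contains {3, 5, 6, 7, 8}.
The only value from 1–9 not eliminated is 9, so row 7, column 9 = 9.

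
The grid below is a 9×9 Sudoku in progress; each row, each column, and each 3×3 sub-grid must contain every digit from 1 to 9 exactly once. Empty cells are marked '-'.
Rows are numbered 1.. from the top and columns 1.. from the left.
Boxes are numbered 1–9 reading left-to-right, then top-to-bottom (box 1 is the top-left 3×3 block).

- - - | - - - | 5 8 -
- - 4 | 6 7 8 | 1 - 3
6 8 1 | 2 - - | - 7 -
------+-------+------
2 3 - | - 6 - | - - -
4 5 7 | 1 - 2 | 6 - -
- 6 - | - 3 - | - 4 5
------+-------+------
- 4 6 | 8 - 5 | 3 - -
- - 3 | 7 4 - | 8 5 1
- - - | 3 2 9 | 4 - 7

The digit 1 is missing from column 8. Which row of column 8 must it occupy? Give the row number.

4

Consider where 1 can go in column 8.
row 2, column 8 is out (row 2 already has a 1).
row 5, column 8 is out (row 5 already has a 1).
row 7, column 8 is out (box 9 already has a 1).
row 9, column 8 is out (box 9 already has a 1).
So the only cell in column 8 that can hold 1 is row 4, column 8.
That is row 4.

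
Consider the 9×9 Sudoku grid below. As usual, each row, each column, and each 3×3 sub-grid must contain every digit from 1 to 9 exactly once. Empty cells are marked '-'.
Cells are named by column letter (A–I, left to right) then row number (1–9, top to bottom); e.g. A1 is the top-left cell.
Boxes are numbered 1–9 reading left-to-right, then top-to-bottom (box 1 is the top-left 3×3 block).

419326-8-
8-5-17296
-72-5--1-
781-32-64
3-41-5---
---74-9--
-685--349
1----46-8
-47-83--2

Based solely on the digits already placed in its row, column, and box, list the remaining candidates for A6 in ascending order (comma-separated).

2,5,6

Row 6 already contains {4, 7, 9}.
Column A already contains {1, 3, 4, 7, 8}.
Its 3×3 block (box 4) already contains {1, 3, 4, 7, 8}.
Removing those from 1–9 leaves {2, 5, 6} as the candidates for A6.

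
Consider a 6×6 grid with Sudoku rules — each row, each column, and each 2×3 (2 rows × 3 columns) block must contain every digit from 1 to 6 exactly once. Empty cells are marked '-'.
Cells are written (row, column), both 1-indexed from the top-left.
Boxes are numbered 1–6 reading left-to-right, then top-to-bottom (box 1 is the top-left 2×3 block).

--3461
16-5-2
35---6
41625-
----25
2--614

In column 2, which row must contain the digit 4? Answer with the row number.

5

Consider where 4 can go in column 2.
(1,2) is out (row 1 already has a 4).
(6,2) is out (row 6 already has a 4).
So the only cell in column 2 that can hold 4 is (5,2).
That is row 5.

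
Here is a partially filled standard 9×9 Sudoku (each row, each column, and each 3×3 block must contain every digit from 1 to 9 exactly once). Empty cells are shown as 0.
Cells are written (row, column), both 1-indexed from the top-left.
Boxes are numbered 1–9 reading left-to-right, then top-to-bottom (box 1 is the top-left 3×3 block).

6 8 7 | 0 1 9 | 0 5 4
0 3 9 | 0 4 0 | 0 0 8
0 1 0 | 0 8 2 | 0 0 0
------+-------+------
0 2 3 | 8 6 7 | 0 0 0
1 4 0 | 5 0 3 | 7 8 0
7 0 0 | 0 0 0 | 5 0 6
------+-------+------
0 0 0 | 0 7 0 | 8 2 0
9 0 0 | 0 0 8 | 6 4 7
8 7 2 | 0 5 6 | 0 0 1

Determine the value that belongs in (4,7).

4

Cell (4,7) itself could take any of {1, 4, 9} by direct elimination.
Consider where 4 can go in box 6.
(4,8) is out (column 8 already has a 4).
(4,9) is out (column 9 already has a 4).
(5,9) is out (row 5 already has a 4).
(6,8) is out (column 8 already has a 4).
So the only cell in box 6 that can hold 4 is (4,7).
Therefore (4,7) = 4.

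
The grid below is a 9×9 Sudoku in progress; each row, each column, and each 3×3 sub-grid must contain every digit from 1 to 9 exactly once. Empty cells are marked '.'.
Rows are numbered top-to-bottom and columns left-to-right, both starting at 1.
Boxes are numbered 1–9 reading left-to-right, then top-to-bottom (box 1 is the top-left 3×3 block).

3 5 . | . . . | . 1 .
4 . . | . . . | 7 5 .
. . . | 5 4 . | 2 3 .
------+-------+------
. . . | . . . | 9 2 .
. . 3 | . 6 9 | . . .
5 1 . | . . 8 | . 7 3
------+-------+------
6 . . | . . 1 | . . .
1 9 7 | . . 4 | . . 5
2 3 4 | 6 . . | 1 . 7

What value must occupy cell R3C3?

Cell R3C3 itself could take any of {1, 6, 8, 9} by direct elimination.
Consider where 1 can go in row 3.
R3C1 is out (column 1 already has a 1).
R3C2 is out (column 2 already has a 1).
R3C6 is out (column 6 already has a 1).
R3C9 is out (box 3 already has a 1).
So the only cell in row 3 that can hold 1 is R3C3.
Therefore R3C3 = 1.

1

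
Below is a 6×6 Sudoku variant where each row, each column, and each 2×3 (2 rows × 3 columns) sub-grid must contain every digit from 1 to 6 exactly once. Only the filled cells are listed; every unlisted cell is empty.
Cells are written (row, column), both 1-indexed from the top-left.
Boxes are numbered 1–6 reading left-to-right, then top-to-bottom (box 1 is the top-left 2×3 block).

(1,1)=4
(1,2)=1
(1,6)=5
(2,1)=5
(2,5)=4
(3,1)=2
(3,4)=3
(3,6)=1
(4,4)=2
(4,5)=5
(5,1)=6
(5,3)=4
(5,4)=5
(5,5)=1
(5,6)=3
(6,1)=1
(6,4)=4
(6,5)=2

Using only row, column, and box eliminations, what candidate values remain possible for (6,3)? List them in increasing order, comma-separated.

Row 6 already contains {1, 2, 4}.
Column 3 already contains {4}.
Its 2×3 block (box 5) already contains {1, 4, 6}.
Removing those from 1–6 leaves {3, 5} as the candidates for (6,3).

3,5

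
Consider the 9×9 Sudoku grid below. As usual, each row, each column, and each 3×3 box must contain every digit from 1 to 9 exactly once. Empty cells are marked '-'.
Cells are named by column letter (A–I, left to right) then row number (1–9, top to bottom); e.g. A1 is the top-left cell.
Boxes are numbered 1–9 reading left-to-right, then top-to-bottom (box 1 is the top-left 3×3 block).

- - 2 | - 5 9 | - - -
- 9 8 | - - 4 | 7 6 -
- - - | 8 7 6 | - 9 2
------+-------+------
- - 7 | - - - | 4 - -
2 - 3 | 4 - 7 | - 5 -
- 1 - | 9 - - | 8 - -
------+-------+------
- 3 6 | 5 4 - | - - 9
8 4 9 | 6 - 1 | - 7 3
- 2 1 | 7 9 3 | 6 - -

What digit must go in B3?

5

Row 3 already contains {2, 6, 7, 8, 9}.
Column B already contains {1, 2, 3, 4, 9}.
Its 3×3 block (box 1) already contains {2, 8, 9}.
The only value from 1–9 not eliminated is 5, so B3 = 5.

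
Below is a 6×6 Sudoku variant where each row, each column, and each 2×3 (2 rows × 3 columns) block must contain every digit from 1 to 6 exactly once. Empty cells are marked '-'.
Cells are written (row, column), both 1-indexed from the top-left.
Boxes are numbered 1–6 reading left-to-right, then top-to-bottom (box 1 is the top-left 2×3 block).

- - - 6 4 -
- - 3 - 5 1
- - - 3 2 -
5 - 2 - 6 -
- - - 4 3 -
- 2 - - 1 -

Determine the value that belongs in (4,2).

3

Cell (4,2) itself could take any of {1, 3, 4} by direct elimination.
Consider where 3 can go in column 2.
(1,2) is out (box 1 already has a 3).
(2,2) is out (row 2 already has a 3).
(3,2) is out (row 3 already has a 3).
(5,2) is out (row 5 already has a 3).
So the only cell in column 2 that can hold 3 is (4,2).
Therefore (4,2) = 3.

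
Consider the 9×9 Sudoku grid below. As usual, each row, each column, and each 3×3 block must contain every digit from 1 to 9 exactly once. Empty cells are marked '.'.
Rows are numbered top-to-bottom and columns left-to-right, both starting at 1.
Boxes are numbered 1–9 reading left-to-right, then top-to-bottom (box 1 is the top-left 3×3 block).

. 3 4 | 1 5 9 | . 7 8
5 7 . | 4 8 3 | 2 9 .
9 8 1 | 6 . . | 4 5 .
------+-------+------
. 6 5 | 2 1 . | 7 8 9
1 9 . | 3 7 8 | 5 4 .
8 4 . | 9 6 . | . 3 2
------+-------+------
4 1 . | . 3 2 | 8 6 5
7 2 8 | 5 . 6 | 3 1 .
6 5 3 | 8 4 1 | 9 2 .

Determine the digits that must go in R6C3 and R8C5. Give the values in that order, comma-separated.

For R6C3:
  Row 6 already contains {2, 3, 4, 6, 8, 9}.
  Column 3 already contains {1, 3, 4, 5, 8}.
  Its 3×3 block (box 4) already contains {1, 4, 5, 6, 8, 9}.
  The only value from 1–9 not eliminated is 7, so R6C3 = 7.
For R8C5:
  Row 8 already contains {1, 2, 3, 5, 6, 7, 8}.
  Column 5 already contains {1, 3, 4, 5, 6, 7, 8}.
  Its 3×3 block (box 8) already contains {1, 2, 3, 4, 5, 6, 8}.
  The only value from 1–9 not eliminated is 9, so R8C5 = 9.

7,9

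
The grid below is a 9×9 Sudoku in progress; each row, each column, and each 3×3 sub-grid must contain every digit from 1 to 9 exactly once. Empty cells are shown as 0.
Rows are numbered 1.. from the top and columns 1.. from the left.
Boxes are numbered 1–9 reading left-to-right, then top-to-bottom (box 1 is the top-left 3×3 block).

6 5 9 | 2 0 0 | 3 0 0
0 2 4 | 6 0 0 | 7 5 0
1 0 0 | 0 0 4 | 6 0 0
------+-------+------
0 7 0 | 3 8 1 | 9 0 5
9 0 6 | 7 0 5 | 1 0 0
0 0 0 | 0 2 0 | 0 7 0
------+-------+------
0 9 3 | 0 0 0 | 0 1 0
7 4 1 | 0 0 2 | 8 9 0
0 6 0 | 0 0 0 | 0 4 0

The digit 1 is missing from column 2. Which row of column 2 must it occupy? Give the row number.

Consider where 1 can go in column 2.
row 3, column 2 is out (row 3 already has a 1).
row 5, column 2 is out (row 5 already has a 1).
So the only cell in column 2 that can hold 1 is row 6, column 2.
That is row 6.

6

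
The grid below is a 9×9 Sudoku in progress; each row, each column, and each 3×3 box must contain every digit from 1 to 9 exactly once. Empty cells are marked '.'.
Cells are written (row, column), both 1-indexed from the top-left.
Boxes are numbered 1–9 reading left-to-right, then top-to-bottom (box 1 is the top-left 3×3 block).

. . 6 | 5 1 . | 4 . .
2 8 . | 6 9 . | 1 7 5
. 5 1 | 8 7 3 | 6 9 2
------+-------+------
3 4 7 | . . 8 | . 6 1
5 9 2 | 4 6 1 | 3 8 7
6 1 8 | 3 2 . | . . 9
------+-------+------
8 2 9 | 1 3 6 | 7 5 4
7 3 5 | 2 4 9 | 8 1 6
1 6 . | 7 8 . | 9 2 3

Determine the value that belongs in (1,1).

9

Row 1 already contains {1, 4, 5, 6}.
Column 1 already contains {1, 2, 3, 5, 6, 7, 8}.
Its 3×3 block (box 1) already contains {1, 2, 5, 6, 8}.
The only value from 1–9 not eliminated is 9, so (1,1) = 9.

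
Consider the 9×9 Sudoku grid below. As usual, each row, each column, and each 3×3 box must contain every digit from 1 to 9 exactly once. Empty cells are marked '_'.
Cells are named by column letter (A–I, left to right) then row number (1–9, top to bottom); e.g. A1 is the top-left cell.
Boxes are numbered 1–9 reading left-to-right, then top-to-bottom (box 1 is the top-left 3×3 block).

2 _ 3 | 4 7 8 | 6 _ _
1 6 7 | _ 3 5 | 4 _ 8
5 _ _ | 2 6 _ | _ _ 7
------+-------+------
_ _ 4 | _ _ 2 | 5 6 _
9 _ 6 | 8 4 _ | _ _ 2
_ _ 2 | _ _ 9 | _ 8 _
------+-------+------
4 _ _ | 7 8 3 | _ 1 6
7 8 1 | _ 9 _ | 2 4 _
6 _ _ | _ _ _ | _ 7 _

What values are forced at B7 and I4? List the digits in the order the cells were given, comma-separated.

For B7:
  Consider where 2 can go in row 7.
  C7 is out (column C already has a 2).
  G7 is out (column G already has a 2).
  So the only cell in row 7 that can hold 2 is B7.
  So B7 = 2.
For I4:
  Consider where 9 can go in row 4.
  A4 is out (column A already has a 9).
  B4 is out (box 4 already has a 9).
  D4 is out (box 5 already has a 9).
  E4 is out (column E already has a 9).
  So the only cell in row 4 that can hold 9 is I4.
  So I4 = 9.

2,9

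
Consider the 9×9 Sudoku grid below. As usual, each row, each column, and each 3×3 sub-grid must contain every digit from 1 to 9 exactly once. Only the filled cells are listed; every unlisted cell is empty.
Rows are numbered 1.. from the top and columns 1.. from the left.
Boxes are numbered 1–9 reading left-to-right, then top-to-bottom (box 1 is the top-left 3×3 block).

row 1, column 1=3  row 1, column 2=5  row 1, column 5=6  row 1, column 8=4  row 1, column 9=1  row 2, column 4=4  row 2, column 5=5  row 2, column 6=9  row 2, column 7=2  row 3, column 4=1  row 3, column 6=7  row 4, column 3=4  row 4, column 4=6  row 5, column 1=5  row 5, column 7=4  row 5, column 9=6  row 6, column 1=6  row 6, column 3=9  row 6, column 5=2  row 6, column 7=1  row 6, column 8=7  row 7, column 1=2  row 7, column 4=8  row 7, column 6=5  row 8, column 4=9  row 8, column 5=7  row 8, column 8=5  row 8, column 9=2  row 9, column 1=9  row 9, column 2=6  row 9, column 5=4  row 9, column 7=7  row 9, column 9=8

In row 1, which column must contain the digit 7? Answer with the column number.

Consider where 7 can go in row 1.
row 1, column 4 is out (box 2 already has a 7).
row 1, column 6 is out (column 6 already has a 7).
row 1, column 7 is out (column 7 already has a 7).
So the only cell in row 1 that can hold 7 is row 1, column 3.
That is column 3.

3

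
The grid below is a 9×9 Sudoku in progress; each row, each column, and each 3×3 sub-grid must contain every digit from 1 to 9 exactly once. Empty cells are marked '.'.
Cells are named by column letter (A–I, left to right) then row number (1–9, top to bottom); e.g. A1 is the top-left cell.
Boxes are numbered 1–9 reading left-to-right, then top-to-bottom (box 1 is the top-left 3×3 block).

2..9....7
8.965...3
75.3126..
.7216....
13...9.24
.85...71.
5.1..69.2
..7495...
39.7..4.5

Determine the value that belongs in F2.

Cell F2 itself could take any of {4, 7} by direct elimination.
Consider where 7 can go in row 2.
B2 is out (column B already has a 7).
G2 is out (column G already has a 7).
H2 is out (box 3 already has a 7).
So the only cell in row 2 that can hold 7 is F2.
Therefore F2 = 7.

7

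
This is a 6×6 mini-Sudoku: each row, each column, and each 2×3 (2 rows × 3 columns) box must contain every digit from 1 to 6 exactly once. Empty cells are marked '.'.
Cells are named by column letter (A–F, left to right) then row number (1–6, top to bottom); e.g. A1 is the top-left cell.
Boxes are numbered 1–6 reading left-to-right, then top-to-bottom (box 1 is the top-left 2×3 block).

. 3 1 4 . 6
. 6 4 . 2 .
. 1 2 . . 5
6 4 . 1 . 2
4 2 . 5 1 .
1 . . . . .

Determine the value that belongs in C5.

6

Cell C5 itself could take any of {3, 6} by direct elimination.
Consider where 6 can go in row 5.
F5 is out (column F already has a 6).
So the only cell in row 5 that can hold 6 is C5.
Therefore C5 = 6.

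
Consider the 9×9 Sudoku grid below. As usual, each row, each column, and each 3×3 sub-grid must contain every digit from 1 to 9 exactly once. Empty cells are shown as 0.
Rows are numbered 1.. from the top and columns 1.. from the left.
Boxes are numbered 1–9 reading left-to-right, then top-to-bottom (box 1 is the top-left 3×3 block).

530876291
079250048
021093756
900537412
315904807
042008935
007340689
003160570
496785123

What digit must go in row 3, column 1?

Row 3 already contains {1, 2, 3, 5, 6, 7, 9}.
Column 1 already contains {3, 4, 5, 9}.
Its 3×3 block (box 1) already contains {1, 2, 3, 5, 7, 9}.
The only value from 1–9 not eliminated is 8, so row 3, column 1 = 8.

8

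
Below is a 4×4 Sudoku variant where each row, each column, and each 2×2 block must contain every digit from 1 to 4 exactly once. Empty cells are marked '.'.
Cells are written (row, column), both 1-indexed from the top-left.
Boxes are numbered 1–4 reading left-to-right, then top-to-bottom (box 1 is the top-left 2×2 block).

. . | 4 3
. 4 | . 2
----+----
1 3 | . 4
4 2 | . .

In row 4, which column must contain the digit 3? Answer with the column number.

Consider where 3 can go in row 4.
(4,4) is out (column 4 already has a 3).
So the only cell in row 4 that can hold 3 is (4,3).
That is column 3.

3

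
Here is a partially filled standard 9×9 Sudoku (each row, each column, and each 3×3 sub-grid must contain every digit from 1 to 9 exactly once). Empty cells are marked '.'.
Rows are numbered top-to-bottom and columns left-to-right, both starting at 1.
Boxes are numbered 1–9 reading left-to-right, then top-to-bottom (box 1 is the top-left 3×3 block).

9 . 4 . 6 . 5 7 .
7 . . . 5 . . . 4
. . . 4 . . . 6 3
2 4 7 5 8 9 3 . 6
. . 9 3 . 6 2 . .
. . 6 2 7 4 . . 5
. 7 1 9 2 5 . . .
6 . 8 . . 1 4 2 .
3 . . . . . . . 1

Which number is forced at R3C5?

Cell R3C5 itself could take any of {1, 9} by direct elimination.
Consider where 9 can go in box 2.
R1C4 is out (row 1 already has a 9).
R1C6 is out (row 1 already has a 9).
R2C4 is out (column 4 already has a 9).
R2C6 is out (column 6 already has a 9).
R3C6 is out (column 6 already has a 9).
So the only cell in box 2 that can hold 9 is R3C5.
Therefore R3C5 = 9.

9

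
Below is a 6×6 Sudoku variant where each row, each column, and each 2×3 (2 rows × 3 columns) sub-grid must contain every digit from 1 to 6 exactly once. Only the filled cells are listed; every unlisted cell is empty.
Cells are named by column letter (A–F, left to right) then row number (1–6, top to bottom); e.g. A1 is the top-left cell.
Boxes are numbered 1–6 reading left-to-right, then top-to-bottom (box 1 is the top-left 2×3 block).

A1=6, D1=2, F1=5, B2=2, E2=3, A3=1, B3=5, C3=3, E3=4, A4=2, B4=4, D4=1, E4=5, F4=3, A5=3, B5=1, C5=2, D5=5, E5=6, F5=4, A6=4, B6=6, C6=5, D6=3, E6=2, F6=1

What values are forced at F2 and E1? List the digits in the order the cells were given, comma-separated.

6,1

For F2:
  Row 2 already contains {2, 3}.
  Column F already contains {1, 3, 4, 5}.
  Its 2×3 block (box 2) already contains {2, 3, 5}.
  The only value from 1–6 not eliminated is 6, so F2 = 6.
For E1:
  Row 1 already contains {2, 5, 6}.
  Column E already contains {2, 3, 4, 5, 6}.
  Its 2×3 block (box 2) already contains {2, 3, 5}.
  The only value from 1–6 not eliminated is 1, so E1 = 1.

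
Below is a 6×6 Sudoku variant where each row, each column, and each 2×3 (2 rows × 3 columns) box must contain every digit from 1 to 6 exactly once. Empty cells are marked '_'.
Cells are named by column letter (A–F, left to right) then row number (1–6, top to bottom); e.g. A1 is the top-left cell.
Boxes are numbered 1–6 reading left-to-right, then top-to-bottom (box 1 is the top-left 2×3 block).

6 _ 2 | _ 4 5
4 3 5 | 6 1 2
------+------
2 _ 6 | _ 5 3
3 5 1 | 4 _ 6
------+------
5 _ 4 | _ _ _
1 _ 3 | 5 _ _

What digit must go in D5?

Cell D5 itself could take any of {1, 2, 3} by direct elimination.
Consider where 2 can go in column D.
D1 is out (row 1 already has a 2).
D3 is out (row 3 already has a 2).
So the only cell in column D that can hold 2 is D5.
Therefore D5 = 2.

2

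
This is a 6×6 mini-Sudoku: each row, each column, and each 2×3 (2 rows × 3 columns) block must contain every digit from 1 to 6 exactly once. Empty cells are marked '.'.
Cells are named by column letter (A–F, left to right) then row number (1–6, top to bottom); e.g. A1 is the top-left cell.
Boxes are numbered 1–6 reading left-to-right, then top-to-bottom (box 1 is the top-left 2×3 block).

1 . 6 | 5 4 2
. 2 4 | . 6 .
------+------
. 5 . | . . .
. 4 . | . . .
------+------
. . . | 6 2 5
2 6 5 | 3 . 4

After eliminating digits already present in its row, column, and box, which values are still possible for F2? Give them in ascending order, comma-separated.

Row 2 already contains {2, 4, 6}.
Column F already contains {2, 4, 5}.
Its 2×3 block (box 2) already contains {2, 4, 5, 6}.
Removing those from 1–6 leaves {1, 3} as the candidates for F2.

1,3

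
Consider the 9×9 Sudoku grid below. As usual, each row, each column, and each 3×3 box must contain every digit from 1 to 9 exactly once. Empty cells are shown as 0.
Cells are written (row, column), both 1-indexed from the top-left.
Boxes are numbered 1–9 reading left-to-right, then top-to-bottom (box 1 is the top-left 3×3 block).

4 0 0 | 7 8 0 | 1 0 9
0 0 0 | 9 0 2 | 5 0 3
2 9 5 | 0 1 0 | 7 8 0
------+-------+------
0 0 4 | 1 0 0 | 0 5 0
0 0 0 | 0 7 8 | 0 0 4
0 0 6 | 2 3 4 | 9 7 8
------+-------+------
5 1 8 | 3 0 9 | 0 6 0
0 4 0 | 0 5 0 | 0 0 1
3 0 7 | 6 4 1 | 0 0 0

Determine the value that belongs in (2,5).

Row 2 already contains {2, 3, 5, 9}.
Column 5 already contains {1, 3, 4, 5, 7, 8}.
Its 3×3 block (box 2) already contains {1, 2, 7, 8, 9}.
The only value from 1–9 not eliminated is 6, so (2,5) = 6.

6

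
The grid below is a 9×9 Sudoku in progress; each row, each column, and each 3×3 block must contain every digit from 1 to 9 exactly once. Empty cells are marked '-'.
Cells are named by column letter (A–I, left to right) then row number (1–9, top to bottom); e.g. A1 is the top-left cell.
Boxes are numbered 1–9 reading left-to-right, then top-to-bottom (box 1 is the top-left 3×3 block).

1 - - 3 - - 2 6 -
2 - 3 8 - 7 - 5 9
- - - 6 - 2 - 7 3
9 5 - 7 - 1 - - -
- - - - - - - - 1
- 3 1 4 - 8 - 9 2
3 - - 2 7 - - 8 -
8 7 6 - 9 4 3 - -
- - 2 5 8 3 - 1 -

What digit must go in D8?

Row 8 already contains {3, 4, 6, 7, 8, 9}.
Column D already contains {2, 3, 4, 5, 6, 7, 8}.
Its 3×3 block (box 8) already contains {2, 3, 4, 5, 7, 8, 9}.
The only value from 1–9 not eliminated is 1, so D8 = 1.

1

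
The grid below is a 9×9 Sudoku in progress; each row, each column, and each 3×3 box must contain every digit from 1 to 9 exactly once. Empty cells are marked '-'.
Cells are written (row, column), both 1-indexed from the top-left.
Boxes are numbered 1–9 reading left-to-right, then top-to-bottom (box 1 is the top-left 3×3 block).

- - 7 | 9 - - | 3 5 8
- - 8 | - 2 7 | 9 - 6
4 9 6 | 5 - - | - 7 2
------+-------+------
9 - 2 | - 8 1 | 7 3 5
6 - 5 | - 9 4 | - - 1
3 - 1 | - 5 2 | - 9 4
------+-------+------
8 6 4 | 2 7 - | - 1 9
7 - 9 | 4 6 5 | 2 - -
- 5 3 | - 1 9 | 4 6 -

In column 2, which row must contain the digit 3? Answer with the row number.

Consider where 3 can go in column 2.
(1,2) is out (row 1 already has a 3).
(4,2) is out (row 4 already has a 3).
(5,2) is out (box 4 already has a 3).
(6,2) is out (row 6 already has a 3).
(8,2) is out (box 7 already has a 3).
So the only cell in column 2 that can hold 3 is (2,2).
That is row 2.

2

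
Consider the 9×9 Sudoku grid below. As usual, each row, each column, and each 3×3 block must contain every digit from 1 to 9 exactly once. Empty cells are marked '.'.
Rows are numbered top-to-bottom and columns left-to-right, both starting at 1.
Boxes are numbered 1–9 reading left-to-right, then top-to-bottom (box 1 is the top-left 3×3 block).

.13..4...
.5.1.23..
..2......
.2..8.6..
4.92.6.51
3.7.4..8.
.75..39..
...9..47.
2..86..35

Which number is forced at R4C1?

5

Cell R4C1 itself could take any of {1, 5} by direct elimination.
Consider where 5 can go in box 4.
R4C3 is out (column 3 already has a 5).
R5C2 is out (row 5 already has a 5).
R6C2 is out (column 2 already has a 5).
So the only cell in box 4 that can hold 5 is R4C1.
Therefore R4C1 = 5.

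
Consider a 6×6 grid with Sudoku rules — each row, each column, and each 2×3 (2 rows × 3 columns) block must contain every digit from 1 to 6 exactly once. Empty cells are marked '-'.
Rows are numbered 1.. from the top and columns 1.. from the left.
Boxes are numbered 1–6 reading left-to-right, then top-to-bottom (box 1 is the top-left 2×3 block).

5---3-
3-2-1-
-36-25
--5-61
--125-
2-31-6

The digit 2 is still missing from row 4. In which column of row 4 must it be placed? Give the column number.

Consider where 2 can go in row 4.
row 4, column 1 is out (column 1 already has a 2).
row 4, column 4 is out (column 4 already has a 2).
So the only cell in row 4 that can hold 2 is row 4, column 2.
That is column 2.

2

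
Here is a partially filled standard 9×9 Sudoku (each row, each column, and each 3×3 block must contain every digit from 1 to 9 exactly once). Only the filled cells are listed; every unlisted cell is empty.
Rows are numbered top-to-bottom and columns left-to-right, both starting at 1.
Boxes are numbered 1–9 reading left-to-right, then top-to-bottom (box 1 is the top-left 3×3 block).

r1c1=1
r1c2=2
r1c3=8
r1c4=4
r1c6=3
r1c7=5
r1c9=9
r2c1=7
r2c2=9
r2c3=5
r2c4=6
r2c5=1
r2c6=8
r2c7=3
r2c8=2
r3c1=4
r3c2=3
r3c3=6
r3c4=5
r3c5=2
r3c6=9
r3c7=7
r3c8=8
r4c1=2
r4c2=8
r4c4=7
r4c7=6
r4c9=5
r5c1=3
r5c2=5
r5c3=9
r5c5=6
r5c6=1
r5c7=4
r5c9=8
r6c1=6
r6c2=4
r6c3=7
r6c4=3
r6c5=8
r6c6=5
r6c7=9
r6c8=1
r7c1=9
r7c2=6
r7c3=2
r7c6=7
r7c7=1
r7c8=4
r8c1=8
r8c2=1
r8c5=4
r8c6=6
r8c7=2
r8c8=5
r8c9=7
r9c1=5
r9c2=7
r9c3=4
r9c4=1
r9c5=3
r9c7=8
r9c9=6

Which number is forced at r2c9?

Row 2 already contains {1, 2, 3, 5, 6, 7, 8, 9}.
Column 9 already contains {5, 6, 7, 8, 9}.
Its 3×3 block (box 3) already contains {2, 3, 5, 7, 8, 9}.
The only value from 1–9 not eliminated is 4, so r2c9 = 4.

4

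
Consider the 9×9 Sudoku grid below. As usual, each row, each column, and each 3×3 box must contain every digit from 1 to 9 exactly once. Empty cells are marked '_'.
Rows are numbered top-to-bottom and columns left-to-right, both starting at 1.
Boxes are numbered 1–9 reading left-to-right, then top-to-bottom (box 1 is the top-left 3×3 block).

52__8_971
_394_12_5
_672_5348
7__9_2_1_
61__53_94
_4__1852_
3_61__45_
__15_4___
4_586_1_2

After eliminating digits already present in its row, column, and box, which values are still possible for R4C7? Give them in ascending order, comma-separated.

6,8

Row 4 already contains {1, 2, 7, 9}.
Column 7 already contains {1, 2, 3, 4, 5, 9}.
Its 3×3 block (box 6) already contains {1, 2, 4, 5, 9}.
Removing those from 1–9 leaves {6, 8} as the candidates for R4C7.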